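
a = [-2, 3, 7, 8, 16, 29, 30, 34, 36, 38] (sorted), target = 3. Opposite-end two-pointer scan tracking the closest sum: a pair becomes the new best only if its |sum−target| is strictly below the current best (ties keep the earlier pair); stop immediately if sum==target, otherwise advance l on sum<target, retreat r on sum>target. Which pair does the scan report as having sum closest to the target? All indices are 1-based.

pair (-2, 7) with sum 5 (|Δ|=2)

l=1 r=10: -2+38=36 d=33 *, r--
l=1 r=9: -2+36=34 d=31 *, r--
l=1 r=8: -2+34=32 d=29 *, r--
l=1 r=7: -2+30=28 d=25 *, r--
l=1 r=6: -2+29=27 d=24 *, r--
l=1 r=5: -2+16=14 d=11 *, r--
l=1 r=4: -2+8=6 d=3 *, r--
l=1 r=3: -2+7=5 d=2 *, r--
l=1 r=2: -2+3=1 d=2, l++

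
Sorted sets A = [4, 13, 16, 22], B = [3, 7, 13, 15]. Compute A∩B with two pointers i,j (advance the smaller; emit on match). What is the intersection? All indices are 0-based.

i=0 j=0: 4>3, j++
i=0 j=1: 4<7, i++
i=1 j=1: 13>7, j++
i=1 j=2: 13==13 emit, i++,j++
i=2 j=3: 16>15, j++

intersection = [13]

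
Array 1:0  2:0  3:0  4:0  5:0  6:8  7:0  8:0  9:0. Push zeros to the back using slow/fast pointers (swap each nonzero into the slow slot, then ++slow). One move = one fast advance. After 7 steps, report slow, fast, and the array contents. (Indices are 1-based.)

slow=2, fast=8, a=[8, 0, 0, 0, 0, 0, 0, 0, 0]

slow=1 fast=1: a[fast]=0, fast++
slow=1 fast=2: a[fast]=0, fast++
slow=1 fast=3: a[fast]=0, fast++
slow=1 fast=4: a[fast]=0, fast++
slow=1 fast=5: a[fast]=0, fast++
slow=1 fast=6: a[fast]=8≠0 swap→a[1]=8, slow++,fast++
slow=2 fast=7: a[fast]=0, fast++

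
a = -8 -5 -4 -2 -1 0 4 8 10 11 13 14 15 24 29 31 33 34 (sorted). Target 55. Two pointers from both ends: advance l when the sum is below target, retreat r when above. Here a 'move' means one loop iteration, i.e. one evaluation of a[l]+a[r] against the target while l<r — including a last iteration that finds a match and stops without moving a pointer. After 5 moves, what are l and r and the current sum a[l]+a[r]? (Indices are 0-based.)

l=5, r=17, sum=34

[0,17] -8+34=26 <55 → l++
[1,17] -5+34=29 <55 → l++
[2,17] -4+34=30 <55 → l++
[3,17] -2+34=32 <55 → l++
[4,17] -1+34=33 <55 → l++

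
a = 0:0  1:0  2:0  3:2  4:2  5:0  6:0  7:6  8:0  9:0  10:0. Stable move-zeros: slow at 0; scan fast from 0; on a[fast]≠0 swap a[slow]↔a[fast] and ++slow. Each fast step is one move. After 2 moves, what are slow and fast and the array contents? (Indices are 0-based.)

slow=0 fast=0: a[fast]=0, fast++
slow=0 fast=1: a[fast]=0, fast++

slow=0, fast=2, a=[0, 0, 0, 2, 2, 0, 0, 6, 0, 0, 0]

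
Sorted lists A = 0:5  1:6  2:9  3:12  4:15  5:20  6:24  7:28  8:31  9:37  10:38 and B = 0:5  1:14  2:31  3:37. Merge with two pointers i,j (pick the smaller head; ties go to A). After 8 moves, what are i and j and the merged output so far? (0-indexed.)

i=0 j=0: A[i]=5<=B[j]=5 take 5, i++
i=1 j=0: A[i]=6>B[j]=5 take 5, j++
i=1 j=1: A[i]=6<=B[j]=14 take 6, i++
i=2 j=1: A[i]=9<=B[j]=14 take 9, i++
i=3 j=1: A[i]=12<=B[j]=14 take 12, i++
i=4 j=1: A[i]=15>B[j]=14 take 14, j++
i=4 j=2: A[i]=15<=B[j]=31 take 15, i++
i=5 j=2: A[i]=20<=B[j]=31 take 20, i++

i=6, j=2, merged so far=[5, 5, 6, 9, 12, 14, 15, 20]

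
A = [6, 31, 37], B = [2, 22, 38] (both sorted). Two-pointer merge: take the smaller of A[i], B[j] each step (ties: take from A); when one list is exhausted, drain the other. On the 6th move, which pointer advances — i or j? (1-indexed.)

j

[i=1,j=1] A[i]=6>B[j]=2 take 2 → j++
[i=1,j=2] A[i]=6<=B[j]=22 take 6 → i++
[i=2,j=2] A[i]=31>B[j]=22 take 22 → j++
[i=2,j=3] A[i]=31<=B[j]=38 take 31 → i++
[i=3,j=3] A[i]=37<=B[j]=38 take 37 → i++
[i=4,j=3] A done, take B[j]=38 → j++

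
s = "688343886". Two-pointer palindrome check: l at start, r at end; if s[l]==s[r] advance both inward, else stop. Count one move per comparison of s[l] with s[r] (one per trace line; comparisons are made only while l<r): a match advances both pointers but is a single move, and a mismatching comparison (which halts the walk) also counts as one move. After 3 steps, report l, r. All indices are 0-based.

l=3, r=5

l=0 r=8: '6'=='6', l++,r--
l=1 r=7: '8'=='8', l++,r--
l=2 r=6: '8'=='8', l++,r--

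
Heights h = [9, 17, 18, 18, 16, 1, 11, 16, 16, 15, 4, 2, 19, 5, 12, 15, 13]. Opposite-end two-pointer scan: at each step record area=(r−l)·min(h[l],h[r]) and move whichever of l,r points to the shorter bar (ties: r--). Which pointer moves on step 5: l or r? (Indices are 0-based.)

r

l=0 r=16: min(9,13)*16=144 best=144 *, l++
l=1 r=16: min(17,13)*15=195 best=195 *, r--
l=1 r=15: min(17,15)*14=210 best=210 *, r--
l=1 r=14: min(17,12)*13=156 best=210, r--
l=1 r=13: min(17,5)*12=60 best=210, r--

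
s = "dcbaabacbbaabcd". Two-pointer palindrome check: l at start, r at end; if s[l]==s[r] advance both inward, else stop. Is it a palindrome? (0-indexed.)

not a palindrome (mismatch at 6,8)

[0,14] 'd'=='d' → l++,r--
[1,13] 'c'=='c' → l++,r--
[2,12] 'b'=='b' → l++,r--
[3,11] 'a'=='a' → l++,r--
[4,10] 'a'=='a' → l++,r--
[5,9] 'b'=='b' → l++,r--
[6,8] 'a'!='b' → stop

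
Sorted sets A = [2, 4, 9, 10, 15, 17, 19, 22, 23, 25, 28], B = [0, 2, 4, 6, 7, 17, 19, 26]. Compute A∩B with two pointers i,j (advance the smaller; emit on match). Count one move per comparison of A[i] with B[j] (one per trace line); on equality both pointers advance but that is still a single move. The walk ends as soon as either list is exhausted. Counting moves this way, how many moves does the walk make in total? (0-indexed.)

i=0 j=0: 2>0, j++
i=0 j=1: 2==2 emit, i++,j++
i=1 j=2: 4==4 emit, i++,j++
i=2 j=3: 9>6, j++
i=2 j=4: 9>7, j++
i=2 j=5: 9<17, i++
i=3 j=5: 10<17, i++
i=4 j=5: 15<17, i++
i=5 j=5: 17==17 emit, i++,j++
i=6 j=6: 19==19 emit, i++,j++
i=7 j=7: 22<26, i++
i=8 j=7: 23<26, i++
i=9 j=7: 25<26, i++
i=10 j=7: 28>26, j++

14 moves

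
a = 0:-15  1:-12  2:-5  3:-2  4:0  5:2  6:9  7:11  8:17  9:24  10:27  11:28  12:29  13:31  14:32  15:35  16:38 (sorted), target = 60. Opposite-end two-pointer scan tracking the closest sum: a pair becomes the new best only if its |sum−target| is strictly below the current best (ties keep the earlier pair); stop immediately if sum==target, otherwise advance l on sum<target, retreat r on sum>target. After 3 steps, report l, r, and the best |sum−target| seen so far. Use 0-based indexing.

l=3, r=16, best |Δ|=27

l=0 r=16: -15+38=23 d=37 *, l++
l=1 r=16: -12+38=26 d=34 *, l++
l=2 r=16: -5+38=33 d=27 *, l++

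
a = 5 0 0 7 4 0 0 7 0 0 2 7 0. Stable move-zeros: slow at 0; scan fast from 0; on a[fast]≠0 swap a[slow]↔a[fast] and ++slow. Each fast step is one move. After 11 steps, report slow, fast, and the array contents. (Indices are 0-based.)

slow=5, fast=11, a=[5, 7, 4, 7, 2, 0, 0, 0, 0, 0, 0, 7, 0]

slow=0 fast=0: a[fast]=5≠0 swap→a[0]=5, slow++,fast++
slow=1 fast=1: a[fast]=0, fast++
slow=1 fast=2: a[fast]=0, fast++
slow=1 fast=3: a[fast]=7≠0 swap→a[1]=7, slow++,fast++
slow=2 fast=4: a[fast]=4≠0 swap→a[2]=4, slow++,fast++
slow=3 fast=5: a[fast]=0, fast++
slow=3 fast=6: a[fast]=0, fast++
slow=3 fast=7: a[fast]=7≠0 swap→a[3]=7, slow++,fast++
slow=4 fast=8: a[fast]=0, fast++
slow=4 fast=9: a[fast]=0, fast++
slow=4 fast=10: a[fast]=2≠0 swap→a[4]=2, slow++,fast++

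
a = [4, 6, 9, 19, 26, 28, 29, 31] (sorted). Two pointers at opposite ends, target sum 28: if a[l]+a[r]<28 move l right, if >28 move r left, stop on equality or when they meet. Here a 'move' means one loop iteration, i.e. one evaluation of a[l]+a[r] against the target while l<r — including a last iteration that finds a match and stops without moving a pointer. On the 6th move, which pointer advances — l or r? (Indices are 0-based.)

[0,7] 4+31=35 >28 → r--
[0,6] 4+29=33 >28 → r--
[0,5] 4+28=32 >28 → r--
[0,4] 4+26=30 >28 → r--
[0,3] 4+19=23 <28 → l++
[1,3] 6+19=25 <28 → l++

l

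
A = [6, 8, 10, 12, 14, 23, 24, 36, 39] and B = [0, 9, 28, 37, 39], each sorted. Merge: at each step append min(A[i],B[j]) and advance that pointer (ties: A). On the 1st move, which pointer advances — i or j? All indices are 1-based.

j

i=1 j=1: A[i]=6>B[j]=0 take 0, j++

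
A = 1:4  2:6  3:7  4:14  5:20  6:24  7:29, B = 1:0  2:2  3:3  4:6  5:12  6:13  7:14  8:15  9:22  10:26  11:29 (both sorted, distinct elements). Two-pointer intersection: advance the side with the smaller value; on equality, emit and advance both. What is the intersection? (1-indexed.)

intersection = [6, 14, 29]

i=1 j=1: 4>0, j++
i=1 j=2: 4>2, j++
i=1 j=3: 4>3, j++
i=1 j=4: 4<6, i++
i=2 j=4: 6==6 emit, i++,j++
i=3 j=5: 7<12, i++
i=4 j=5: 14>12, j++
i=4 j=6: 14>13, j++
i=4 j=7: 14==14 emit, i++,j++
i=5 j=8: 20>15, j++
i=5 j=9: 20<22, i++
i=6 j=9: 24>22, j++
i=6 j=10: 24<26, i++
i=7 j=10: 29>26, j++
i=7 j=11: 29==29 emit, i++,j++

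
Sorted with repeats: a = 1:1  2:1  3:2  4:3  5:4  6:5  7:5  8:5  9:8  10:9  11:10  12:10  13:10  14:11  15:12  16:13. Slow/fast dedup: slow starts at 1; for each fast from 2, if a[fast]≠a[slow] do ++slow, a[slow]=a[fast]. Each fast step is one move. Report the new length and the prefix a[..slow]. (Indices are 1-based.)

length 11; prefix = [1, 2, 3, 4, 5, 8, 9, 10, 11, 12, 13]

slow=1 fast=2: a[fast]=1=a[slow] dup, fast++
slow=1 fast=3: a[fast]=2≠a[slow]=1 write a[2]=2, slow++,fast++
slow=2 fast=4: a[fast]=3≠a[slow]=2 write a[3]=3, slow++,fast++
slow=3 fast=5: a[fast]=4≠a[slow]=3 write a[4]=4, slow++,fast++
slow=4 fast=6: a[fast]=5≠a[slow]=4 write a[5]=5, slow++,fast++
slow=5 fast=7: a[fast]=5=a[slow] dup, fast++
slow=5 fast=8: a[fast]=5=a[slow] dup, fast++
slow=5 fast=9: a[fast]=8≠a[slow]=5 write a[6]=8, slow++,fast++
slow=6 fast=10: a[fast]=9≠a[slow]=8 write a[7]=9, slow++,fast++
slow=7 fast=11: a[fast]=10≠a[slow]=9 write a[8]=10, slow++,fast++
slow=8 fast=12: a[fast]=10=a[slow] dup, fast++
slow=8 fast=13: a[fast]=10=a[slow] dup, fast++
slow=8 fast=14: a[fast]=11≠a[slow]=10 write a[9]=11, slow++,fast++
slow=9 fast=15: a[fast]=12≠a[slow]=11 write a[10]=12, slow++,fast++
slow=10 fast=16: a[fast]=13≠a[slow]=12 write a[11]=13, slow++,fast++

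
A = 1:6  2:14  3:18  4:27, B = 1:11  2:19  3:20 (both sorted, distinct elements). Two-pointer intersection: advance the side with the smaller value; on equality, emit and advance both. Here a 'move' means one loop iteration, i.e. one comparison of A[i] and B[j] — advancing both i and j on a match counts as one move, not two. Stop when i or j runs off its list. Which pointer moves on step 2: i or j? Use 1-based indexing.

j

[i=1,j=1] 6<11 → i++
[i=2,j=1] 14>11 → j++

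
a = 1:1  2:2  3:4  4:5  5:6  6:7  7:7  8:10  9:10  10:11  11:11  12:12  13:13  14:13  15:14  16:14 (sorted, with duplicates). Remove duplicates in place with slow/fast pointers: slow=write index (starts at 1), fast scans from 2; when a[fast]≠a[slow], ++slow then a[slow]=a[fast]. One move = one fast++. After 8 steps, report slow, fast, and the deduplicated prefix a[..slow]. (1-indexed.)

slow=7, fast=10, prefix=[1, 2, 4, 5, 6, 7, 10]

(s=1,f=2) a[fast]=2≠a[slow]=1 write a[2]=2 → slow++,fast++
(s=2,f=3) a[fast]=4≠a[slow]=2 write a[3]=4 → slow++,fast++
(s=3,f=4) a[fast]=5≠a[slow]=4 write a[4]=5 → slow++,fast++
(s=4,f=5) a[fast]=6≠a[slow]=5 write a[5]=6 → slow++,fast++
(s=5,f=6) a[fast]=7≠a[slow]=6 write a[6]=7 → slow++,fast++
(s=6,f=7) a[fast]=7=a[slow] dup → fast++
(s=6,f=8) a[fast]=10≠a[slow]=7 write a[7]=10 → slow++,fast++
(s=7,f=9) a[fast]=10=a[slow] dup → fast++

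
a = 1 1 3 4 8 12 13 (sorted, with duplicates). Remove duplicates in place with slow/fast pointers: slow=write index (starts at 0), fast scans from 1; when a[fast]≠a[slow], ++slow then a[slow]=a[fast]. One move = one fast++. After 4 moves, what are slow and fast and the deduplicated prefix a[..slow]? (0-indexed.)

slow=0 fast=1: a[fast]=1=a[slow] dup, fast++
slow=0 fast=2: a[fast]=3≠a[slow]=1 write a[1]=3, slow++,fast++
slow=1 fast=3: a[fast]=4≠a[slow]=3 write a[2]=4, slow++,fast++
slow=2 fast=4: a[fast]=8≠a[slow]=4 write a[3]=8, slow++,fast++

slow=3, fast=5, prefix=[1, 3, 4, 8]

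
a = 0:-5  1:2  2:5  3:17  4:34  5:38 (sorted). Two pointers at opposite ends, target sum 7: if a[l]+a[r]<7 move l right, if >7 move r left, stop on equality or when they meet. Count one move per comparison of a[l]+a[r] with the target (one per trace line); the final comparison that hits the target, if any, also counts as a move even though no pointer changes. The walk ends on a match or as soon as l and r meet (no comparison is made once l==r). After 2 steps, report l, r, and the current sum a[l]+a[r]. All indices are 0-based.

[0,5] -5+38=33 >7 → r--
[0,4] -5+34=29 >7 → r--

l=0, r=3, sum=12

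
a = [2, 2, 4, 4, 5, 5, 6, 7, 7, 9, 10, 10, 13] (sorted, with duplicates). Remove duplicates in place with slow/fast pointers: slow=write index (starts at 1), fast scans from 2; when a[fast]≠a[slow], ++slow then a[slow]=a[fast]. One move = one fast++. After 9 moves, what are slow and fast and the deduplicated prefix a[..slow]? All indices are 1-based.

slow=1 fast=2: a[fast]=2=a[slow] dup, fast++
slow=1 fast=3: a[fast]=4≠a[slow]=2 write a[2]=4, slow++,fast++
slow=2 fast=4: a[fast]=4=a[slow] dup, fast++
slow=2 fast=5: a[fast]=5≠a[slow]=4 write a[3]=5, slow++,fast++
slow=3 fast=6: a[fast]=5=a[slow] dup, fast++
slow=3 fast=7: a[fast]=6≠a[slow]=5 write a[4]=6, slow++,fast++
slow=4 fast=8: a[fast]=7≠a[slow]=6 write a[5]=7, slow++,fast++
slow=5 fast=9: a[fast]=7=a[slow] dup, fast++
slow=5 fast=10: a[fast]=9≠a[slow]=7 write a[6]=9, slow++,fast++

slow=6, fast=11, prefix=[2, 4, 5, 6, 7, 9]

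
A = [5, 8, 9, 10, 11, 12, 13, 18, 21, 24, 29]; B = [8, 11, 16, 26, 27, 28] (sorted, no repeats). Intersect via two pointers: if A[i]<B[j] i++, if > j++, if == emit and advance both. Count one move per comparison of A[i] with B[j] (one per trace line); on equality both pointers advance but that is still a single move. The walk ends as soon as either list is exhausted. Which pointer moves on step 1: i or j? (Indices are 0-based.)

i

[i=0,j=0] 5<8 → i++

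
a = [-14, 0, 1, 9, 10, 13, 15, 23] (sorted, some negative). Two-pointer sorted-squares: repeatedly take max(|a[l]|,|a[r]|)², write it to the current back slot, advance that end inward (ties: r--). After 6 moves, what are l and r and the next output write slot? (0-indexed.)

[0,7] |-14|<=|23| out[7]=529 → r--
[0,6] |-14|<=|15| out[6]=225 → r--
[0,5] |-14|>|13| out[5]=196 → l++
[1,5] |0|<=|13| out[4]=169 → r--
[1,4] |0|<=|10| out[3]=100 → r--
[1,3] |0|<=|9| out[2]=81 → r--

l=1, r=2, next write slot=1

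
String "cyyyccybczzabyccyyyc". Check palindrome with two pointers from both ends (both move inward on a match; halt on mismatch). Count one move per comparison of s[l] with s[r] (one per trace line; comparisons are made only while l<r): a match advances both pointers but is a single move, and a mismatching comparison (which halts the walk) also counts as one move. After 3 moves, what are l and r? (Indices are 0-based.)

l=3, r=16

[0,19] 'c'=='c' → l++,r--
[1,18] 'y'=='y' → l++,r--
[2,17] 'y'=='y' → l++,r--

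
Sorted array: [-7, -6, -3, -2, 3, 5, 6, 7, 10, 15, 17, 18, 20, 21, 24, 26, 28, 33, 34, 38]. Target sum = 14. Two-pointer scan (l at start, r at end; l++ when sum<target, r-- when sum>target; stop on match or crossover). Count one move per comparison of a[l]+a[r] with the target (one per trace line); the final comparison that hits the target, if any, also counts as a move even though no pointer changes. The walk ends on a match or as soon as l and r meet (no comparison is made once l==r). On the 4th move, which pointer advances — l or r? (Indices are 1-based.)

r

l=1 r=20: -7+38=31 >14, r--
l=1 r=19: -7+34=27 >14, r--
l=1 r=18: -7+33=26 >14, r--
l=1 r=17: -7+28=21 >14, r--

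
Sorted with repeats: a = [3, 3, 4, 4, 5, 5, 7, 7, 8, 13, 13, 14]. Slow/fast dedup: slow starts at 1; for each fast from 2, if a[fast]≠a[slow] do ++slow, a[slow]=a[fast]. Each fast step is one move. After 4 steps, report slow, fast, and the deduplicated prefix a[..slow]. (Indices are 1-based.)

slow=1 fast=2: a[fast]=3=a[slow] dup, fast++
slow=1 fast=3: a[fast]=4≠a[slow]=3 write a[2]=4, slow++,fast++
slow=2 fast=4: a[fast]=4=a[slow] dup, fast++
slow=2 fast=5: a[fast]=5≠a[slow]=4 write a[3]=5, slow++,fast++

slow=3, fast=6, prefix=[3, 4, 5]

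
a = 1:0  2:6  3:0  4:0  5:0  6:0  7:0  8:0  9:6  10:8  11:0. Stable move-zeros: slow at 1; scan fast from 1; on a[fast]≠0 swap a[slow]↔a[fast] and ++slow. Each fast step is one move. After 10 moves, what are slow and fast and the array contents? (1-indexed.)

slow=1 fast=1: a[fast]=0, fast++
slow=1 fast=2: a[fast]=6≠0 swap→a[1]=6, slow++,fast++
slow=2 fast=3: a[fast]=0, fast++
slow=2 fast=4: a[fast]=0, fast++
slow=2 fast=5: a[fast]=0, fast++
slow=2 fast=6: a[fast]=0, fast++
slow=2 fast=7: a[fast]=0, fast++
slow=2 fast=8: a[fast]=0, fast++
slow=2 fast=9: a[fast]=6≠0 swap→a[2]=6, slow++,fast++
slow=3 fast=10: a[fast]=8≠0 swap→a[3]=8, slow++,fast++

slow=4, fast=11, a=[6, 6, 8, 0, 0, 0, 0, 0, 0, 0, 0]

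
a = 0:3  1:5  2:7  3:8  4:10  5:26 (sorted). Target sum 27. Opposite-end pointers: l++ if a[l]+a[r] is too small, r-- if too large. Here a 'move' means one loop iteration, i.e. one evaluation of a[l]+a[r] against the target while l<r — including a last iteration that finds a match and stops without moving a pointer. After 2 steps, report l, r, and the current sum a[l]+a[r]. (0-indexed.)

l=0 r=5: 3+26=29 >27, r--
l=0 r=4: 3+10=13 <27, l++

l=1, r=4, sum=15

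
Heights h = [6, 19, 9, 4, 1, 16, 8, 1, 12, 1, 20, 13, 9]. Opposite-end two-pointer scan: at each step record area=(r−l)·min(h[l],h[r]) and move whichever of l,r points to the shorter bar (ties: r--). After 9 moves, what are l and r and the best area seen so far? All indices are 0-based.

[0,12] min(6,9)*12=72 best=72 * → l++
[1,12] min(19,9)*11=99 best=99 * → r--
[1,11] min(19,13)*10=130 best=130 * → r--
[1,10] min(19,20)*9=171 best=171 * → l++
[2,10] min(9,20)*8=72 best=171 → l++
[3,10] min(4,20)*7=28 best=171 → l++
[4,10] min(1,20)*6=6 best=171 → l++
[5,10] min(16,20)*5=80 best=171 → l++
[6,10] min(8,20)*4=32 best=171 → l++

l=7, r=10, best area=171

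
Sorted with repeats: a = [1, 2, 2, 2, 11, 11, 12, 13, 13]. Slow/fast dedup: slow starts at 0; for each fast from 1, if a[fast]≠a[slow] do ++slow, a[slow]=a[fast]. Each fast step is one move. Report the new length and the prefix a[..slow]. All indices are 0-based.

slow=0 fast=1: a[fast]=2≠a[slow]=1 write a[1]=2, slow++,fast++
slow=1 fast=2: a[fast]=2=a[slow] dup, fast++
slow=1 fast=3: a[fast]=2=a[slow] dup, fast++
slow=1 fast=4: a[fast]=11≠a[slow]=2 write a[2]=11, slow++,fast++
slow=2 fast=5: a[fast]=11=a[slow] dup, fast++
slow=2 fast=6: a[fast]=12≠a[slow]=11 write a[3]=12, slow++,fast++
slow=3 fast=7: a[fast]=13≠a[slow]=12 write a[4]=13, slow++,fast++
slow=4 fast=8: a[fast]=13=a[slow] dup, fast++

length 5; prefix = [1, 2, 11, 12, 13]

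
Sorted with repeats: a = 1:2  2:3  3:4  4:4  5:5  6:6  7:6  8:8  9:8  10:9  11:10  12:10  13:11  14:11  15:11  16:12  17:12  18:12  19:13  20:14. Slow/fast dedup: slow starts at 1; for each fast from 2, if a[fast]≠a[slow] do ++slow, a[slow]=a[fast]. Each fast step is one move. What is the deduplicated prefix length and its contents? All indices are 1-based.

length 12; prefix = [2, 3, 4, 5, 6, 8, 9, 10, 11, 12, 13, 14]

slow=1 fast=2: a[fast]=3≠a[slow]=2 write a[2]=3, slow++,fast++
slow=2 fast=3: a[fast]=4≠a[slow]=3 write a[3]=4, slow++,fast++
slow=3 fast=4: a[fast]=4=a[slow] dup, fast++
slow=3 fast=5: a[fast]=5≠a[slow]=4 write a[4]=5, slow++,fast++
slow=4 fast=6: a[fast]=6≠a[slow]=5 write a[5]=6, slow++,fast++
slow=5 fast=7: a[fast]=6=a[slow] dup, fast++
slow=5 fast=8: a[fast]=8≠a[slow]=6 write a[6]=8, slow++,fast++
slow=6 fast=9: a[fast]=8=a[slow] dup, fast++
slow=6 fast=10: a[fast]=9≠a[slow]=8 write a[7]=9, slow++,fast++
slow=7 fast=11: a[fast]=10≠a[slow]=9 write a[8]=10, slow++,fast++
slow=8 fast=12: a[fast]=10=a[slow] dup, fast++
slow=8 fast=13: a[fast]=11≠a[slow]=10 write a[9]=11, slow++,fast++
slow=9 fast=14: a[fast]=11=a[slow] dup, fast++
slow=9 fast=15: a[fast]=11=a[slow] dup, fast++
slow=9 fast=16: a[fast]=12≠a[slow]=11 write a[10]=12, slow++,fast++
slow=10 fast=17: a[fast]=12=a[slow] dup, fast++
slow=10 fast=18: a[fast]=12=a[slow] dup, fast++
slow=10 fast=19: a[fast]=13≠a[slow]=12 write a[11]=13, slow++,fast++
slow=11 fast=20: a[fast]=14≠a[slow]=13 write a[12]=14, slow++,fast++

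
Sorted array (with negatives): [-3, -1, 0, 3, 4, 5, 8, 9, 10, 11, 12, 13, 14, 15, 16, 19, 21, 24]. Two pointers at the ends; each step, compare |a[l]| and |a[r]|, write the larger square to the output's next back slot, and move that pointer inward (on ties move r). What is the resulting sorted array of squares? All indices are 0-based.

[0, 1, 9, 9, 16, 25, 64, 81, 100, 121, 144, 169, 196, 225, 256, 361, 441, 576]

[0,17] |-3|<=|24| out[17]=576 → r--
[0,16] |-3|<=|21| out[16]=441 → r--
[0,15] |-3|<=|19| out[15]=361 → r--
[0,14] |-3|<=|16| out[14]=256 → r--
[0,13] |-3|<=|15| out[13]=225 → r--
[0,12] |-3|<=|14| out[12]=196 → r--
[0,11] |-3|<=|13| out[11]=169 → r--
[0,10] |-3|<=|12| out[10]=144 → r--
[0,9] |-3|<=|11| out[9]=121 → r--
[0,8] |-3|<=|10| out[8]=100 → r--
[0,7] |-3|<=|9| out[7]=81 → r--
[0,6] |-3|<=|8| out[6]=64 → r--
[0,5] |-3|<=|5| out[5]=25 → r--
[0,4] |-3|<=|4| out[4]=16 → r--
[0,3] |-3|<=|3| out[3]=9 → r--
[0,2] |-3|>|0| out[2]=9 → l++
[1,2] |-1|>|0| out[1]=1 → l++
[2,2] |0|<=|0| out[0]=0 → r--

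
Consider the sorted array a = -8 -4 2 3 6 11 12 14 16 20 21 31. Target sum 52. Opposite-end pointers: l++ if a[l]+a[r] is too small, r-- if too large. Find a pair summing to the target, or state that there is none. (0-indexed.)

[0,11] -8+31=23 <52 → l++
[1,11] -4+31=27 <52 → l++
[2,11] 2+31=33 <52 → l++
[3,11] 3+31=34 <52 → l++
[4,11] 6+31=37 <52 → l++
[5,11] 11+31=42 <52 → l++
[6,11] 12+31=43 <52 → l++
[7,11] 14+31=45 <52 → l++
[8,11] 16+31=47 <52 → l++
[9,11] 20+31=51 <52 → l++
[10,11] 21+31=52 → found

(21, 31)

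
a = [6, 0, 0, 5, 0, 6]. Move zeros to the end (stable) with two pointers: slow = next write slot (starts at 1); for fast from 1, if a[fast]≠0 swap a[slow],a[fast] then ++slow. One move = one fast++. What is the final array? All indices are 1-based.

(s=1,f=1) a[fast]=6≠0 swap→a[1]=6 → slow++,fast++
(s=2,f=2) a[fast]=0 → fast++
(s=2,f=3) a[fast]=0 → fast++
(s=2,f=4) a[fast]=5≠0 swap→a[2]=5 → slow++,fast++
(s=3,f=5) a[fast]=0 → fast++
(s=3,f=6) a[fast]=6≠0 swap→a[3]=6 → slow++,fast++

[6, 5, 6, 0, 0, 0]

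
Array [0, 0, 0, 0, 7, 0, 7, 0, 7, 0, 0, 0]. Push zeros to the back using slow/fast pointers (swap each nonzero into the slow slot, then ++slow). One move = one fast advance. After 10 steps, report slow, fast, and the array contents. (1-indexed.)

slow=4, fast=11, a=[7, 7, 7, 0, 0, 0, 0, 0, 0, 0, 0, 0]

slow=1 fast=1: a[fast]=0, fast++
slow=1 fast=2: a[fast]=0, fast++
slow=1 fast=3: a[fast]=0, fast++
slow=1 fast=4: a[fast]=0, fast++
slow=1 fast=5: a[fast]=7≠0 swap→a[1]=7, slow++,fast++
slow=2 fast=6: a[fast]=0, fast++
slow=2 fast=7: a[fast]=7≠0 swap→a[2]=7, slow++,fast++
slow=3 fast=8: a[fast]=0, fast++
slow=3 fast=9: a[fast]=7≠0 swap→a[3]=7, slow++,fast++
slow=4 fast=10: a[fast]=0, fast++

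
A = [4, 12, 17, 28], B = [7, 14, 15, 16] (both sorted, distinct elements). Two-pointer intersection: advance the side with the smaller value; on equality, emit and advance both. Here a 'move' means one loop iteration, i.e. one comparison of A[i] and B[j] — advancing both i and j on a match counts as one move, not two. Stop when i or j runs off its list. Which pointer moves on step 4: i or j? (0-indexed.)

i=0 j=0: 4<7, i++
i=1 j=0: 12>7, j++
i=1 j=1: 12<14, i++
i=2 j=1: 17>14, j++

j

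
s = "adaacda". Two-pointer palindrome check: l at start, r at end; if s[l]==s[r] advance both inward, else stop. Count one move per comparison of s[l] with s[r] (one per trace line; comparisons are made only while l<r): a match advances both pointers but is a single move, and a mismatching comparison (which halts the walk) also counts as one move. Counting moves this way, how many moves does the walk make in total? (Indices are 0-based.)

3 moves

[0,6] 'a'=='a' → l++,r--
[1,5] 'd'=='d' → l++,r--
[2,4] 'a'!='c' → stop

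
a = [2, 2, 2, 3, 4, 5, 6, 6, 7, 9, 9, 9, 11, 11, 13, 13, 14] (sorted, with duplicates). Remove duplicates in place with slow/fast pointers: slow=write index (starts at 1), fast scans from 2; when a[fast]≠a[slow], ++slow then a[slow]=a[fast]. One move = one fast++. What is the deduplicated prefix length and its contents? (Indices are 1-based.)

slow=1 fast=2: a[fast]=2=a[slow] dup, fast++
slow=1 fast=3: a[fast]=2=a[slow] dup, fast++
slow=1 fast=4: a[fast]=3≠a[slow]=2 write a[2]=3, slow++,fast++
slow=2 fast=5: a[fast]=4≠a[slow]=3 write a[3]=4, slow++,fast++
slow=3 fast=6: a[fast]=5≠a[slow]=4 write a[4]=5, slow++,fast++
slow=4 fast=7: a[fast]=6≠a[slow]=5 write a[5]=6, slow++,fast++
slow=5 fast=8: a[fast]=6=a[slow] dup, fast++
slow=5 fast=9: a[fast]=7≠a[slow]=6 write a[6]=7, slow++,fast++
slow=6 fast=10: a[fast]=9≠a[slow]=7 write a[7]=9, slow++,fast++
slow=7 fast=11: a[fast]=9=a[slow] dup, fast++
slow=7 fast=12: a[fast]=9=a[slow] dup, fast++
slow=7 fast=13: a[fast]=11≠a[slow]=9 write a[8]=11, slow++,fast++
slow=8 fast=14: a[fast]=11=a[slow] dup, fast++
slow=8 fast=15: a[fast]=13≠a[slow]=11 write a[9]=13, slow++,fast++
slow=9 fast=16: a[fast]=13=a[slow] dup, fast++
slow=9 fast=17: a[fast]=14≠a[slow]=13 write a[10]=14, slow++,fast++

length 10; prefix = [2, 3, 4, 5, 6, 7, 9, 11, 13, 14]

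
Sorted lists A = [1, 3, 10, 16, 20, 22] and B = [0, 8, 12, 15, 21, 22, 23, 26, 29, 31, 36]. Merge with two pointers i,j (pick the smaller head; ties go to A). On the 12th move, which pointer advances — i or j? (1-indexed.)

i=1 j=1: A[i]=1>B[j]=0 take 0, j++
i=1 j=2: A[i]=1<=B[j]=8 take 1, i++
i=2 j=2: A[i]=3<=B[j]=8 take 3, i++
i=3 j=2: A[i]=10>B[j]=8 take 8, j++
i=3 j=3: A[i]=10<=B[j]=12 take 10, i++
i=4 j=3: A[i]=16>B[j]=12 take 12, j++
i=4 j=4: A[i]=16>B[j]=15 take 15, j++
i=4 j=5: A[i]=16<=B[j]=21 take 16, i++
i=5 j=5: A[i]=20<=B[j]=21 take 20, i++
i=6 j=5: A[i]=22>B[j]=21 take 21, j++
i=6 j=6: A[i]=22<=B[j]=22 take 22, i++
i=7 j=6: A done, take B[j]=22, j++

j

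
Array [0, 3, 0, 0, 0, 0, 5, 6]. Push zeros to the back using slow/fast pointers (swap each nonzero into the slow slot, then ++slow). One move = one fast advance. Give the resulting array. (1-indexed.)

slow=1 fast=1: a[fast]=0, fast++
slow=1 fast=2: a[fast]=3≠0 swap→a[1]=3, slow++,fast++
slow=2 fast=3: a[fast]=0, fast++
slow=2 fast=4: a[fast]=0, fast++
slow=2 fast=5: a[fast]=0, fast++
slow=2 fast=6: a[fast]=0, fast++
slow=2 fast=7: a[fast]=5≠0 swap→a[2]=5, slow++,fast++
slow=3 fast=8: a[fast]=6≠0 swap→a[3]=6, slow++,fast++

[3, 5, 6, 0, 0, 0, 0, 0]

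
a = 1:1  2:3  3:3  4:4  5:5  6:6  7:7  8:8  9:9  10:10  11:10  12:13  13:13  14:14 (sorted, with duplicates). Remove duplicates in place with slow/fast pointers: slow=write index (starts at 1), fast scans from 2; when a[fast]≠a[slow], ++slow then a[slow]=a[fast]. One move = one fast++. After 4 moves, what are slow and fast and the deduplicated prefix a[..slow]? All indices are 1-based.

slow=1 fast=2: a[fast]=3≠a[slow]=1 write a[2]=3, slow++,fast++
slow=2 fast=3: a[fast]=3=a[slow] dup, fast++
slow=2 fast=4: a[fast]=4≠a[slow]=3 write a[3]=4, slow++,fast++
slow=3 fast=5: a[fast]=5≠a[slow]=4 write a[4]=5, slow++,fast++

slow=4, fast=6, prefix=[1, 3, 4, 5]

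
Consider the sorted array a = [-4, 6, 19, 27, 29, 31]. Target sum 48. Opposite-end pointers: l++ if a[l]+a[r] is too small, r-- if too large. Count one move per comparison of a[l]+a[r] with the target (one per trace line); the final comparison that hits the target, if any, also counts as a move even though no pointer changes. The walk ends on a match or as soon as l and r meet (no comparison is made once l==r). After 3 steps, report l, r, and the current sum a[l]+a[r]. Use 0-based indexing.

l=2, r=4, sum=48

[0,5] -4+31=27 <48 → l++
[1,5] 6+31=37 <48 → l++
[2,5] 19+31=50 >48 → r--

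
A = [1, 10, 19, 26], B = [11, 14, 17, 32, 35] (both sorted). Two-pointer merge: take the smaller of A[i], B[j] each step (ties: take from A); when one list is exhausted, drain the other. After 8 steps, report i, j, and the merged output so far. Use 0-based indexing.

i=4, j=4, merged so far=[1, 10, 11, 14, 17, 19, 26, 32]

i=0 j=0: A[i]=1<=B[j]=11 take 1, i++
i=1 j=0: A[i]=10<=B[j]=11 take 10, i++
i=2 j=0: A[i]=19>B[j]=11 take 11, j++
i=2 j=1: A[i]=19>B[j]=14 take 14, j++
i=2 j=2: A[i]=19>B[j]=17 take 17, j++
i=2 j=3: A[i]=19<=B[j]=32 take 19, i++
i=3 j=3: A[i]=26<=B[j]=32 take 26, i++
i=4 j=3: A done, take B[j]=32, j++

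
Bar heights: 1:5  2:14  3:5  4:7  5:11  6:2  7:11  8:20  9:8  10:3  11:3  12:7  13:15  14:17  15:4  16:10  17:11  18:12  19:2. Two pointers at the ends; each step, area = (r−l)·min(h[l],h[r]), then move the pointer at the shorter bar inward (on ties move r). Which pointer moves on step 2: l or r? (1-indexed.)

[1,19] min(5,2)*18=36 best=36 * → r--
[1,18] min(5,12)*17=85 best=85 * → l++

l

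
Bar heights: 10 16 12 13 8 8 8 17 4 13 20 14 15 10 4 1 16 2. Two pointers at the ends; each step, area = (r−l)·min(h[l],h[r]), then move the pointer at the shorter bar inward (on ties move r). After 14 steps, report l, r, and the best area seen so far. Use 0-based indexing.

[0,17] min(10,2)*17=34 best=34 * → r--
[0,16] min(10,16)*16=160 best=160 * → l++
[1,16] min(16,16)*15=240 best=240 * → r--
[1,15] min(16,1)*14=14 best=240 → r--
[1,14] min(16,4)*13=52 best=240 → r--
[1,13] min(16,10)*12=120 best=240 → r--
[1,12] min(16,15)*11=165 best=240 → r--
[1,11] min(16,14)*10=140 best=240 → r--
[1,10] min(16,20)*9=144 best=240 → l++
[2,10] min(12,20)*8=96 best=240 → l++
[3,10] min(13,20)*7=91 best=240 → l++
[4,10] min(8,20)*6=48 best=240 → l++
[5,10] min(8,20)*5=40 best=240 → l++
[6,10] min(8,20)*4=32 best=240 → l++

l=7, r=10, best area=240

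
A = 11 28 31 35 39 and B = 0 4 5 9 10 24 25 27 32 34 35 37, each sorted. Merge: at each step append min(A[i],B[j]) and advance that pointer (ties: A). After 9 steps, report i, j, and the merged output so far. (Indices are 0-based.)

i=0 j=0: A[i]=11>B[j]=0 take 0, j++
i=0 j=1: A[i]=11>B[j]=4 take 4, j++
i=0 j=2: A[i]=11>B[j]=5 take 5, j++
i=0 j=3: A[i]=11>B[j]=9 take 9, j++
i=0 j=4: A[i]=11>B[j]=10 take 10, j++
i=0 j=5: A[i]=11<=B[j]=24 take 11, i++
i=1 j=5: A[i]=28>B[j]=24 take 24, j++
i=1 j=6: A[i]=28>B[j]=25 take 25, j++
i=1 j=7: A[i]=28>B[j]=27 take 27, j++

i=1, j=8, merged so far=[0, 4, 5, 9, 10, 11, 24, 25, 27]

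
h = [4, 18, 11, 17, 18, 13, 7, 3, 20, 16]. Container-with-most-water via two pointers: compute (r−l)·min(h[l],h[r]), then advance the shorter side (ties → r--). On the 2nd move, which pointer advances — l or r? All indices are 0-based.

r

l=0 r=9: min(4,16)*9=36 best=36 *, l++
l=1 r=9: min(18,16)*8=128 best=128 *, r--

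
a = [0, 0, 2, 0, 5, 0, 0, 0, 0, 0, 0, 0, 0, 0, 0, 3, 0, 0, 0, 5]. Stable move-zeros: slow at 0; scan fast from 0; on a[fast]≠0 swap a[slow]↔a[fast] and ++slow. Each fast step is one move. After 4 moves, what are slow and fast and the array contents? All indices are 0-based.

slow=0 fast=0: a[fast]=0, fast++
slow=0 fast=1: a[fast]=0, fast++
slow=0 fast=2: a[fast]=2≠0 swap→a[0]=2, slow++,fast++
slow=1 fast=3: a[fast]=0, fast++

slow=1, fast=4, a=[2, 0, 0, 0, 5, 0, 0, 0, 0, 0, 0, 0, 0, 0, 0, 3, 0, 0, 0, 5]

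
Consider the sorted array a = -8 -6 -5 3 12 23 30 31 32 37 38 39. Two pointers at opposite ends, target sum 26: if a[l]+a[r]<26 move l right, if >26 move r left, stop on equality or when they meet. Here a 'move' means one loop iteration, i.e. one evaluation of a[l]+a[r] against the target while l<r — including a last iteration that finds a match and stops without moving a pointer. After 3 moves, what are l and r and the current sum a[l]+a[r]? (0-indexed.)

[0,11] -8+39=31 >26 → r--
[0,10] -8+38=30 >26 → r--
[0,9] -8+37=29 >26 → r--

l=0, r=8, sum=24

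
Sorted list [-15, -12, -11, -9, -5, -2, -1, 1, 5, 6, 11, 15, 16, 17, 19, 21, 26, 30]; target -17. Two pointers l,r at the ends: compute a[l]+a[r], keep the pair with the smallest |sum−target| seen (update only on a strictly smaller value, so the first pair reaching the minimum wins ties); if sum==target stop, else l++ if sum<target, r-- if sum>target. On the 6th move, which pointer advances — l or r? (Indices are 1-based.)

[1,18] -15+30=15 d=32 * → r--
[1,17] -15+26=11 d=28 * → r--
[1,16] -15+21=6 d=23 * → r--
[1,15] -15+19=4 d=21 * → r--
[1,14] -15+17=2 d=19 * → r--
[1,13] -15+16=1 d=18 * → r--

r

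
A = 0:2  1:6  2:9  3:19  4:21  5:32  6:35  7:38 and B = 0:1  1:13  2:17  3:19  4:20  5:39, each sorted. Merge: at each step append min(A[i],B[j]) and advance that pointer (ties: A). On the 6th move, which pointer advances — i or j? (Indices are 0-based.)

[i=0,j=0] A[i]=2>B[j]=1 take 1 → j++
[i=0,j=1] A[i]=2<=B[j]=13 take 2 → i++
[i=1,j=1] A[i]=6<=B[j]=13 take 6 → i++
[i=2,j=1] A[i]=9<=B[j]=13 take 9 → i++
[i=3,j=1] A[i]=19>B[j]=13 take 13 → j++
[i=3,j=2] A[i]=19>B[j]=17 take 17 → j++

j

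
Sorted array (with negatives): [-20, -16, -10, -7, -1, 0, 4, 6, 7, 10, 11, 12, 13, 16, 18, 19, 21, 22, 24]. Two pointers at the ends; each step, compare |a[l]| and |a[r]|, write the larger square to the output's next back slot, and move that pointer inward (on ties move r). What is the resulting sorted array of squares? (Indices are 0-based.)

[0,18] |-20|<=|24| out[18]=576 → r--
[0,17] |-20|<=|22| out[17]=484 → r--
[0,16] |-20|<=|21| out[16]=441 → r--
[0,15] |-20|>|19| out[15]=400 → l++
[1,15] |-16|<=|19| out[14]=361 → r--
[1,14] |-16|<=|18| out[13]=324 → r--
[1,13] |-16|<=|16| out[12]=256 → r--
[1,12] |-16|>|13| out[11]=256 → l++
[2,12] |-10|<=|13| out[10]=169 → r--
[2,11] |-10|<=|12| out[9]=144 → r--
[2,10] |-10|<=|11| out[8]=121 → r--
[2,9] |-10|<=|10| out[7]=100 → r--
[2,8] |-10|>|7| out[6]=100 → l++
[3,8] |-7|<=|7| out[5]=49 → r--
[3,7] |-7|>|6| out[4]=49 → l++
[4,7] |-1|<=|6| out[3]=36 → r--
[4,6] |-1|<=|4| out[2]=16 → r--
[4,5] |-1|>|0| out[1]=1 → l++
[5,5] |0|<=|0| out[0]=0 → r--

[0, 1, 16, 36, 49, 49, 100, 100, 121, 144, 169, 256, 256, 324, 361, 400, 441, 484, 576]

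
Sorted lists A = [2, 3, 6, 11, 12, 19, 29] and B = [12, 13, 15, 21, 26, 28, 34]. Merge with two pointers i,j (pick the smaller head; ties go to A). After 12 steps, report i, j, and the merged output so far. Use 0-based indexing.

i=6, j=6, merged so far=[2, 3, 6, 11, 12, 12, 13, 15, 19, 21, 26, 28]

[i=0,j=0] A[i]=2<=B[j]=12 take 2 → i++
[i=1,j=0] A[i]=3<=B[j]=12 take 3 → i++
[i=2,j=0] A[i]=6<=B[j]=12 take 6 → i++
[i=3,j=0] A[i]=11<=B[j]=12 take 11 → i++
[i=4,j=0] A[i]=12<=B[j]=12 take 12 → i++
[i=5,j=0] A[i]=19>B[j]=12 take 12 → j++
[i=5,j=1] A[i]=19>B[j]=13 take 13 → j++
[i=5,j=2] A[i]=19>B[j]=15 take 15 → j++
[i=5,j=3] A[i]=19<=B[j]=21 take 19 → i++
[i=6,j=3] A[i]=29>B[j]=21 take 21 → j++
[i=6,j=4] A[i]=29>B[j]=26 take 26 → j++
[i=6,j=5] A[i]=29>B[j]=28 take 28 → j++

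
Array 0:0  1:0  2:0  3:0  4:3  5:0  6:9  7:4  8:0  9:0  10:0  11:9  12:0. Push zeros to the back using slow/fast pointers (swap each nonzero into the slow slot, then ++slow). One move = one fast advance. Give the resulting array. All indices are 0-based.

[3, 9, 4, 9, 0, 0, 0, 0, 0, 0, 0, 0, 0]

slow=0 fast=0: a[fast]=0, fast++
slow=0 fast=1: a[fast]=0, fast++
slow=0 fast=2: a[fast]=0, fast++
slow=0 fast=3: a[fast]=0, fast++
slow=0 fast=4: a[fast]=3≠0 swap→a[0]=3, slow++,fast++
slow=1 fast=5: a[fast]=0, fast++
slow=1 fast=6: a[fast]=9≠0 swap→a[1]=9, slow++,fast++
slow=2 fast=7: a[fast]=4≠0 swap→a[2]=4, slow++,fast++
slow=3 fast=8: a[fast]=0, fast++
slow=3 fast=9: a[fast]=0, fast++
slow=3 fast=10: a[fast]=0, fast++
slow=3 fast=11: a[fast]=9≠0 swap→a[3]=9, slow++,fast++
slow=4 fast=12: a[fast]=0, fast++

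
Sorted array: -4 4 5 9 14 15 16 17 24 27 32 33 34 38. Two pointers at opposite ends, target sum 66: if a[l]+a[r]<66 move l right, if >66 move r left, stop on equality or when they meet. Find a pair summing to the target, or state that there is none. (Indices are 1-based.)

[1,14] -4+38=34 <66 → l++
[2,14] 4+38=42 <66 → l++
[3,14] 5+38=43 <66 → l++
[4,14] 9+38=47 <66 → l++
[5,14] 14+38=52 <66 → l++
[6,14] 15+38=53 <66 → l++
[7,14] 16+38=54 <66 → l++
[8,14] 17+38=55 <66 → l++
[9,14] 24+38=62 <66 → l++
[10,14] 27+38=65 <66 → l++
[11,14] 32+38=70 >66 → r--
[11,13] 32+34=66 → found

(32, 34)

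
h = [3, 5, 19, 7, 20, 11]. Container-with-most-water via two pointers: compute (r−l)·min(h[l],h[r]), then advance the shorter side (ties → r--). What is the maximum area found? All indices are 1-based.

[1,6] min(3,11)*5=15 best=15 * → l++
[2,6] min(5,11)*4=20 best=20 * → l++
[3,6] min(19,11)*3=33 best=33 * → r--
[3,5] min(19,20)*2=38 best=38 * → l++
[4,5] min(7,20)*1=7 best=38 → l++

max area = 38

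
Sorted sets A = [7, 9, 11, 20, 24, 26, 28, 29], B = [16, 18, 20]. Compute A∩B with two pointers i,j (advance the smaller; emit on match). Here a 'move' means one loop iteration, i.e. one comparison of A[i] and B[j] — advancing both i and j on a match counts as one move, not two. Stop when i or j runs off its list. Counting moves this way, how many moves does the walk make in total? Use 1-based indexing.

[i=1,j=1] 7<16 → i++
[i=2,j=1] 9<16 → i++
[i=3,j=1] 11<16 → i++
[i=4,j=1] 20>16 → j++
[i=4,j=2] 20>18 → j++
[i=4,j=3] 20==20 emit → i++,j++

6 moves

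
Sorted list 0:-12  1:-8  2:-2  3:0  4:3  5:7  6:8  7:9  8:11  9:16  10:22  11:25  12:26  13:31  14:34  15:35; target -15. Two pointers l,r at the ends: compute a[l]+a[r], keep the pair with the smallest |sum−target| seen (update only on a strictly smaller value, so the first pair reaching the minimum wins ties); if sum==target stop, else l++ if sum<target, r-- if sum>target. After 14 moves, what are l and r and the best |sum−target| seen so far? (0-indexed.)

[0,15] -12+35=23 d=38 * → r--
[0,14] -12+34=22 d=37 * → r--
[0,13] -12+31=19 d=34 * → r--
[0,12] -12+26=14 d=29 * → r--
[0,11] -12+25=13 d=28 * → r--
[0,10] -12+22=10 d=25 * → r--
[0,9] -12+16=4 d=19 * → r--
[0,8] -12+11=-1 d=14 * → r--
[0,7] -12+9=-3 d=12 * → r--
[0,6] -12+8=-4 d=11 * → r--
[0,5] -12+7=-5 d=10 * → r--
[0,4] -12+3=-9 d=6 * → r--
[0,3] -12+0=-12 d=3 * → r--
[0,2] -12+-2=-14 d=1 * → r--

l=0, r=1, best |Δ|=1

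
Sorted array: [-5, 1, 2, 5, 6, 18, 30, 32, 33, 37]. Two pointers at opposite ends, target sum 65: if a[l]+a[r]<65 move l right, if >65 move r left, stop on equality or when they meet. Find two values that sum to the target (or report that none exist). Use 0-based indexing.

(32, 33)

[0,9] -5+37=32 <65 → l++
[1,9] 1+37=38 <65 → l++
[2,9] 2+37=39 <65 → l++
[3,9] 5+37=42 <65 → l++
[4,9] 6+37=43 <65 → l++
[5,9] 18+37=55 <65 → l++
[6,9] 30+37=67 >65 → r--
[6,8] 30+33=63 <65 → l++
[7,8] 32+33=65 → found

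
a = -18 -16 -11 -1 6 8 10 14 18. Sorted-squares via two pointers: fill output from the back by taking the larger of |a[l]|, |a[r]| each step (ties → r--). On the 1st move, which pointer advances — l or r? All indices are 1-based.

r

[1,9] |-18|<=|18| out[9]=324 → r--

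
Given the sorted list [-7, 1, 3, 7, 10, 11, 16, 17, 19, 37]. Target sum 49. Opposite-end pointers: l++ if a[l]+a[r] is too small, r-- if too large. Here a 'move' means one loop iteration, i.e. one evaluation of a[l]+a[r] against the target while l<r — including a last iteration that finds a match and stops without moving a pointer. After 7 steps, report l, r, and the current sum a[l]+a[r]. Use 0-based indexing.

l=0 r=9: -7+37=30 <49, l++
l=1 r=9: 1+37=38 <49, l++
l=2 r=9: 3+37=40 <49, l++
l=3 r=9: 7+37=44 <49, l++
l=4 r=9: 10+37=47 <49, l++
l=5 r=9: 11+37=48 <49, l++
l=6 r=9: 16+37=53 >49, r--

l=6, r=8, sum=35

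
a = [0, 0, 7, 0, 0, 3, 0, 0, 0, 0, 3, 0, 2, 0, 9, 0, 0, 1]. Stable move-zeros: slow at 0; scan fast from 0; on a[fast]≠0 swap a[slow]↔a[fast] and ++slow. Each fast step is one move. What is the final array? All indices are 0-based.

[7, 3, 3, 2, 9, 1, 0, 0, 0, 0, 0, 0, 0, 0, 0, 0, 0, 0]

slow=0 fast=0: a[fast]=0, fast++
slow=0 fast=1: a[fast]=0, fast++
slow=0 fast=2: a[fast]=7≠0 swap→a[0]=7, slow++,fast++
slow=1 fast=3: a[fast]=0, fast++
slow=1 fast=4: a[fast]=0, fast++
slow=1 fast=5: a[fast]=3≠0 swap→a[1]=3, slow++,fast++
slow=2 fast=6: a[fast]=0, fast++
slow=2 fast=7: a[fast]=0, fast++
slow=2 fast=8: a[fast]=0, fast++
slow=2 fast=9: a[fast]=0, fast++
slow=2 fast=10: a[fast]=3≠0 swap→a[2]=3, slow++,fast++
slow=3 fast=11: a[fast]=0, fast++
slow=3 fast=12: a[fast]=2≠0 swap→a[3]=2, slow++,fast++
slow=4 fast=13: a[fast]=0, fast++
slow=4 fast=14: a[fast]=9≠0 swap→a[4]=9, slow++,fast++
slow=5 fast=15: a[fast]=0, fast++
slow=5 fast=16: a[fast]=0, fast++
slow=5 fast=17: a[fast]=1≠0 swap→a[5]=1, slow++,fast++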